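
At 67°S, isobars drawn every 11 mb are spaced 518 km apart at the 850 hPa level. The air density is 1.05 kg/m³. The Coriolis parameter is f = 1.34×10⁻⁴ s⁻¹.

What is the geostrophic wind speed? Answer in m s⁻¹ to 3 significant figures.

Pressure gradient: |∂P/∂n| = 1100 Pa / 518000 m = 2.12×10⁻³ Pa/m
Geostrophic balance (pressure-gradient force = Coriolis force):
V_g = (1/(fρ)) |∂P/∂n| = 2.12×10⁻³ / (1.34×10⁻⁴ × 1.05) = 15.1 m/s

15.1 m s⁻¹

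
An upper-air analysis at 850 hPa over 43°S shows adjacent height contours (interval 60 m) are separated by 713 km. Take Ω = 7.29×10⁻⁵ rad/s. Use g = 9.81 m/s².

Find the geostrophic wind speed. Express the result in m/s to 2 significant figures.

Coriolis parameter at 43°S:
f = 2Ω sin φ = 2 × 7.29×10⁻⁵ × sin 43° = 9.94×10⁻⁵ s⁻¹
Height gradient: |∂Z/∂n| = 60 m / 713000 m = 8.42×10⁻⁵
On a pressure surface, geostrophic balance gives V_g = (g/f)|∂Z/∂n|:
V_g = 9.81 × 8.42×10⁻⁵ / 9.94×10⁻⁵ = 8.30 m/s

8.3 m/s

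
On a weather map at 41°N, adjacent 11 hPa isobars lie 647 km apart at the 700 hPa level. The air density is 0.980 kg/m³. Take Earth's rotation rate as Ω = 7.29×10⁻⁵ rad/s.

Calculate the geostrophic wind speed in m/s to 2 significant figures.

18 m/s

Coriolis parameter at 41°N:
f = 2Ω sin φ = 2 × 7.29×10⁻⁵ × sin 41° = 9.57×10⁻⁵ s⁻¹
Pressure gradient: |∂P/∂n| = 1100 Pa / 647000 m = 1.70×10⁻³ Pa/m
Geostrophic balance (pressure-gradient force = Coriolis force):
V_g = (1/(fρ)) |∂P/∂n| = 1.70×10⁻³ / (9.57×10⁻⁵ × 0.980) = 18.1 m/s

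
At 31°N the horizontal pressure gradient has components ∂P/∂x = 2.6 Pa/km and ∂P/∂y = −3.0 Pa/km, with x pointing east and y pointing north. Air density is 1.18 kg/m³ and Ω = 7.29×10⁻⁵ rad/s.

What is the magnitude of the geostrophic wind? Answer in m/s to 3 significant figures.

Coriolis parameter at 31°N:
f = 2Ω sin φ = 2 × 7.29×10⁻⁵ × sin 31° = 7.51×10⁻⁵ s⁻¹
Component geostrophic relations (x east, y north):
u_g = −(1/(fρ)) ∂P/∂y,  v_g = (1/(fρ)) ∂P/∂x
u_g = −(−3.0×10⁻³)/(7.51×10⁻⁵ × 1.18) = 33.9 m/s;  v_g = (2.6×10⁻³)/(7.51×10⁻⁵ × 1.18) = 29.3 m/s
|V_g| = √(u_g² + v_g²) = 44.8 m/s

44.8 m/s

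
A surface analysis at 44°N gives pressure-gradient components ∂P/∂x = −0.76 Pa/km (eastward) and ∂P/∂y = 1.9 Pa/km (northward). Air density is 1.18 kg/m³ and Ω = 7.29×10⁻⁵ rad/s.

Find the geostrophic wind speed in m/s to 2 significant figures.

Coriolis parameter at 44°N:
f = 2Ω sin φ = 2 × 7.29×10⁻⁵ × sin 44° = 1.01×10⁻⁴ s⁻¹
Component geostrophic relations (x east, y north):
u_g = −(1/(fρ)) ∂P/∂y,  v_g = (1/(fρ)) ∂P/∂x
u_g = −(1.9×10⁻³)/(1.01×10⁻⁴ × 1.18) = −15.9 m/s;  v_g = (−0.76×10⁻³)/(1.01×10⁻⁴ × 1.18) = −6.36 m/s
|V_g| = √(u_g² + v_g²) = 17.1 m/s

17 m/s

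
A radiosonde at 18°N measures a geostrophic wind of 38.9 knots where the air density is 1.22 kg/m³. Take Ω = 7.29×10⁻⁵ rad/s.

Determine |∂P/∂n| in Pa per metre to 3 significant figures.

1.10×10⁻³ Pa/m

Coriolis parameter at 18°N:
f = 2Ω sin φ = 2 × 7.29×10⁻⁵ × sin 18° = 4.51×10⁻⁵ s⁻¹
Wind speed in SI: 38.9 knots = 20.0 m/s
Geostrophic balance rearranged: |∂P/∂n| = f ρ V_g
|∂P/∂n| = 4.51×10⁻⁵ × 1.22 × 20.0 = 1.10×10⁻³ Pa/m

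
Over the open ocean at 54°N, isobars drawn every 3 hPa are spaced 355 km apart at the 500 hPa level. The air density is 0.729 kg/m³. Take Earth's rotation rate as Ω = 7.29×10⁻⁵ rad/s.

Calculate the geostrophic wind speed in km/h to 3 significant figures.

35.4 km/h

Coriolis parameter at 54°N:
f = 2Ω sin φ = 2 × 7.29×10⁻⁵ × sin 54° = 1.18×10⁻⁴ s⁻¹
Pressure gradient: |∂P/∂n| = 300 Pa / 355000 m = 8.45×10⁻⁴ Pa/m
Geostrophic balance (pressure-gradient force = Coriolis force):
V_g = (1/(fρ)) |∂P/∂n| = 8.45×10⁻⁴ / (1.18×10⁻⁴ × 0.729) = 9.83 m/s
Converting: 9.83 m/s × 3.6 = 35.4 km/h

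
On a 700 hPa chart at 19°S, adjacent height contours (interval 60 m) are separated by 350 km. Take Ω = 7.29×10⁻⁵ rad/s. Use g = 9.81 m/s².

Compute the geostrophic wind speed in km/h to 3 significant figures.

Coriolis parameter at 19°S:
f = 2Ω sin φ = 2 × 7.29×10⁻⁵ × sin 19° = 4.75×10⁻⁵ s⁻¹
Height gradient: |∂Z/∂n| = 60 m / 350000 m = 1.71×10⁻⁴
On a pressure surface, geostrophic balance gives V_g = (g/f)|∂Z/∂n|:
V_g = 9.81 × 1.71×10⁻⁴ / 4.75×10⁻⁵ = 35.4 m/s
Converting: 35.4 m/s × 3.6 = 128 km/h

128 km/h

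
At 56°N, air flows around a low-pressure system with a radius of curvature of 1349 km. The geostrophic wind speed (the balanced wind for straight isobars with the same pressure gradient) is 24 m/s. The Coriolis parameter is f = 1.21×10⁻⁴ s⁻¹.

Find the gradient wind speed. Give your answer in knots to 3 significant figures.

41.3 knots

Around a low, centrifugal force acts outward with Coriolis, so pressure-gradient force balances both:
(1/ρ)|∂P/∂n| = fV + V²/R  →  V² + fR·V − fR·V_g = 0
With fR = 1.21×10⁻⁴ × 1349×10³ m = 163 m/s:
V = [−fR + √((fR)² + 4 fR V_g)]/2 = [−163 + √(163² + 4×163×24)]/2 = 21.2 m/s
Subgeostrophic (V < V_g = 24 m/s), as expected around a low.
Converting: 21.2 m/s × 1.944 = 41.3 knots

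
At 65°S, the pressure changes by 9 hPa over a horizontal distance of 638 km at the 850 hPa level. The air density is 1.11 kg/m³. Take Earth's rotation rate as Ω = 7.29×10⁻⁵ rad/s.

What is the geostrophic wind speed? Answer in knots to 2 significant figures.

19 knots

Coriolis parameter at 65°S:
f = 2Ω sin φ = 2 × 7.29×10⁻⁵ × sin 65° = 1.32×10⁻⁴ s⁻¹
Pressure gradient: |∂P/∂n| = 900 Pa / 638000 m = 1.41×10⁻³ Pa/m
Geostrophic balance (pressure-gradient force = Coriolis force):
V_g = (1/(fρ)) |∂P/∂n| = 1.41×10⁻³ / (1.32×10⁻⁴ × 1.11) = 9.62 m/s
Converting: 9.62 m/s × 1.944 = 19 knots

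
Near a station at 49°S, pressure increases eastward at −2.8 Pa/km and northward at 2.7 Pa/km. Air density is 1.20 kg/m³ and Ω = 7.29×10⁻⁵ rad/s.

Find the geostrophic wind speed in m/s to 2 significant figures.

Coriolis parameter at 49°S:
f = 2Ω sin φ = 2 × 7.29×10⁻⁵ × sin 49° = 1.10×10⁻⁴ s⁻¹
In the Southern Hemisphere f is negative: f = −1.10×10⁻⁴ s⁻¹.
Component geostrophic relations (x east, y north):
u_g = −(1/(fρ)) ∂P/∂y,  v_g = (1/(fρ)) ∂P/∂x
u_g = −(2.7×10⁻³)/(−1.10×10⁻⁴ × 1.20) = 20.4 m/s;  v_g = (−2.8×10⁻³)/(−1.10×10⁻⁴ × 1.20) = 21.2 m/s
|V_g| = √(u_g² + v_g²) = 29.5 m/s

29 m/s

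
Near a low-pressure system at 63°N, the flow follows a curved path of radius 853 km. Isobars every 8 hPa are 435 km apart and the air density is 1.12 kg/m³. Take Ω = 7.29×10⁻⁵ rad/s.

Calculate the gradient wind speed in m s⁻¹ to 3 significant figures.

11.5 m s⁻¹

Coriolis parameter at 63°N:
f = 2Ω sin φ = 2 × 7.29×10⁻⁵ × sin 63° = 1.30×10⁻⁴ s⁻¹
Pressure gradient: |∂P/∂n| = 800 Pa / 435000 m = 1.84×10⁻³ Pa/m
Geostrophic speed: V_g = |∂P/∂n|/(fρ) = 1.84×10⁻³/(1.30×10⁻⁴ × 1.12) = 12.6 m/s
Around a low, centrifugal force acts outward with Coriolis, so pressure-gradient force balances both:
(1/ρ)|∂P/∂n| = fV + V²/R  →  V² + fR·V − fR·V_g = 0
With fR = 1.30×10⁻⁴ × 853×10³ m = 111 m/s:
V = [−fR + √((fR)² + 4 fR V_g)]/2 = [−111 + √(111² + 4×111×12.6)]/2 = 11.5 m/s
Subgeostrophic (V < V_g = 12.6 m/s), as expected around a low.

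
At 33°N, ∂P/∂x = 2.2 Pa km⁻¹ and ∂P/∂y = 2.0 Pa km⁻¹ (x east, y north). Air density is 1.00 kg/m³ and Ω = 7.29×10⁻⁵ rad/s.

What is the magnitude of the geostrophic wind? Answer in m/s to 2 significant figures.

37 m/s

Coriolis parameter at 33°N:
f = 2Ω sin φ = 2 × 7.29×10⁻⁵ × sin 33° = 7.94×10⁻⁵ s⁻¹
Component geostrophic relations (x east, y north):
u_g = −(1/(fρ)) ∂P/∂y,  v_g = (1/(fρ)) ∂P/∂x
u_g = −(2.0×10⁻³)/(7.94×10⁻⁵ × 1.00) = −25.2 m/s;  v_g = (2.2×10⁻³)/(7.94×10⁻⁵ × 1.00) = 27.7 m/s
|V_g| = √(u_g² + v_g²) = 37.4 m/s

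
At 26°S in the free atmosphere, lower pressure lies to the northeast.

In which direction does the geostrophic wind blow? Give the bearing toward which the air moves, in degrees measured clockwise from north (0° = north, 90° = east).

315°

The pressure-gradient force points toward the northeast (bearing 045°).
Geostrophic balance: in the Southern Hemisphere the Coriolis force deflects motion to the left, so the geostrophic wind blows 90° to the left of the pressure-gradient force (low pressure on the right).
Rotating 045° by 90° counterclockwise gives 315° — the wind blows toward the northwest.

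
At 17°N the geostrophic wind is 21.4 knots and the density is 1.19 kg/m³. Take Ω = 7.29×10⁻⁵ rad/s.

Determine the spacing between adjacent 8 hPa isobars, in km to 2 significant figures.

1400 km

Coriolis parameter at 17°N:
f = 2Ω sin φ = 2 × 7.29×10⁻⁵ × sin 17° = 4.26×10⁻⁵ s⁻¹
Wind speed in SI: 21.4 knots = 11.0 m/s
Geostrophic balance rearranged: |∂P/∂n| = f ρ V_g
|∂P/∂n| = 4.26×10⁻⁵ × 1.19 × 11.0 = 5.58×10⁻⁴ Pa/m
Isobar spacing: Δn = ΔP/|∂P/∂n| = 800 Pa / 5.58×10⁻⁴ Pa/m = 1432512 m ≈ 1400 km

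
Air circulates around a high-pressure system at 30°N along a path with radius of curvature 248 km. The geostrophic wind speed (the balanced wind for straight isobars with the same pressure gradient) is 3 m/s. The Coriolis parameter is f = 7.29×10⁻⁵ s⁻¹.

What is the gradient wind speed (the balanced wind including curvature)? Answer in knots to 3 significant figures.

Around a high, pressure-gradient force acts outward with centrifugal, so Coriolis balances both:
fV = (1/ρ)|∂P/∂n| + V²/R  →  V² − fR·V + fR·V_g = 0
With fR = 7.29×10⁻⁵ × 248×10³ m = 18.1 m/s:
V = [fR − √((fR)² − 4 fR V_g)]/2 = [18.1 − √(18.1² − 4×18.1×3)]/2 = 3.8 m/s
Supergeostrophic (V > V_g = 3 m/s), as expected around a high.
Converting: 3.8 m/s × 1.944 = 7.38 knots

7.38 knots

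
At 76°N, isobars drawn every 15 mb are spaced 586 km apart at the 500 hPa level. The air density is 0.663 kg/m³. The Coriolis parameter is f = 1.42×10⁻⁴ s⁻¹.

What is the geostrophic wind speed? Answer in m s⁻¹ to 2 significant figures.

Pressure gradient: |∂P/∂n| = 1500 Pa / 586000 m = 2.56×10⁻³ Pa/m
Geostrophic balance (pressure-gradient force = Coriolis force):
V_g = (1/(fρ)) |∂P/∂n| = 2.56×10⁻³ / (1.42×10⁻⁴ × 0.663) = 27.2 m/s

27 m s⁻¹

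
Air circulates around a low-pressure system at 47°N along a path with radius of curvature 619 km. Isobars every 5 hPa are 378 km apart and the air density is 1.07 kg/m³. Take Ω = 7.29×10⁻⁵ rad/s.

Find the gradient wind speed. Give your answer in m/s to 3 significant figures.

10.1 m/s

Coriolis parameter at 47°N:
f = 2Ω sin φ = 2 × 7.29×10⁻⁵ × sin 47° = 1.07×10⁻⁴ s⁻¹
Pressure gradient: |∂P/∂n| = 500 Pa / 378000 m = 1.32×10⁻³ Pa/m
Geostrophic speed: V_g = |∂P/∂n|/(fρ) = 1.32×10⁻³/(1.07×10⁻⁴ × 1.07) = 11.6 m/s
Around a low, centrifugal force acts outward with Coriolis, so pressure-gradient force balances both:
(1/ρ)|∂P/∂n| = fV + V²/R  →  V² + fR·V − fR·V_g = 0
With fR = 1.07×10⁻⁴ × 619×10³ m = 66.0 m/s:
V = [−fR + √((fR)² + 4 fR V_g)]/2 = [−66.0 + √(66.0² + 4×66.0×11.6)]/2 = 10.1 m/s
Subgeostrophic (V < V_g = 11.6 m/s), as expected around a low.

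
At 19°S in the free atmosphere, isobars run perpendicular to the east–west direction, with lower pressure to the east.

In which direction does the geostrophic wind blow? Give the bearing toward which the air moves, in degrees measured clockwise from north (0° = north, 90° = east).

000°

The pressure-gradient force points toward the east (bearing 090°).
Geostrophic balance: in the Southern Hemisphere the Coriolis force deflects motion to the left, so the geostrophic wind blows 90° to the left of the pressure-gradient force (low pressure on the right).
Rotating 090° by 90° counterclockwise gives 000° — the wind blows toward the north.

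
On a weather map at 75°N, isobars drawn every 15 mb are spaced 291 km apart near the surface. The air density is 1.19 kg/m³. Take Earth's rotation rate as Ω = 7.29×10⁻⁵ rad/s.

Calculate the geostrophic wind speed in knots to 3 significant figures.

Coriolis parameter at 75°N:
f = 2Ω sin φ = 2 × 7.29×10⁻⁵ × sin 75° = 1.41×10⁻⁴ s⁻¹
Pressure gradient: |∂P/∂n| = 1500 Pa / 291000 m = 5.15×10⁻³ Pa/m
Geostrophic balance (pressure-gradient force = Coriolis force):
V_g = (1/(fρ)) |∂P/∂n| = 5.15×10⁻³ / (1.41×10⁻⁴ × 1.19) = 30.8 m/s
Converting: 30.8 m/s × 1.944 = 59.8 knots

59.8 knots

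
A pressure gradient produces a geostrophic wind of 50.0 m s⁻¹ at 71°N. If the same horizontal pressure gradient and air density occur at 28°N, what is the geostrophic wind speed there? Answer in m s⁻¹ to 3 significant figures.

With the same pressure gradient and density, V_g ∝ 1/f ∝ 1/sin φ.
V₂ = V₁ · sin φ₁ / sin φ₂ = 50.0 × sin 71° / sin 28°
V₂ = 50.0 × 0.9455/0.4695 = 101 m s⁻¹

101 m s⁻¹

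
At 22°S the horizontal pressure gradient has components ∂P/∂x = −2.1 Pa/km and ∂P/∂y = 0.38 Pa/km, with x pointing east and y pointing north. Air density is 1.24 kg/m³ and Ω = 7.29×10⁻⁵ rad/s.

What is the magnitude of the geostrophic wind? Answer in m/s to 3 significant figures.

31.5 m/s

Coriolis parameter at 22°S:
f = 2Ω sin φ = 2 × 7.29×10⁻⁵ × sin 22° = 5.46×10⁻⁵ s⁻¹
In the Southern Hemisphere f is negative: f = −5.46×10⁻⁵ s⁻¹.
Component geostrophic relations (x east, y north):
u_g = −(1/(fρ)) ∂P/∂y,  v_g = (1/(fρ)) ∂P/∂x
u_g = −(0.38×10⁻³)/(−5.46×10⁻⁵ × 1.24) = 5.61 m/s;  v_g = (−2.1×10⁻³)/(−5.46×10⁻⁵ × 1.24) = 31.0 m/s
|V_g| = √(u_g² + v_g²) = 31.5 m/s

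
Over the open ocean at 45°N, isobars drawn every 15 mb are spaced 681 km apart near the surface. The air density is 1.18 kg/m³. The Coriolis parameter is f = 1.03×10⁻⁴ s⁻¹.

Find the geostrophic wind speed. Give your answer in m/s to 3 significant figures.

18.1 m/s

Pressure gradient: |∂P/∂n| = 1500 Pa / 681000 m = 2.20×10⁻³ Pa/m
Geostrophic balance (pressure-gradient force = Coriolis force):
V_g = (1/(fρ)) |∂P/∂n| = 2.20×10⁻³ / (1.03×10⁻⁴ × 1.18) = 18.1 m/s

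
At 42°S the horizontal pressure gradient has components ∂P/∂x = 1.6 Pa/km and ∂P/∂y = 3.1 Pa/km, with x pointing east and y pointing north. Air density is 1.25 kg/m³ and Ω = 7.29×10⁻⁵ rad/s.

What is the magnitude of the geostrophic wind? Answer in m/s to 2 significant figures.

Coriolis parameter at 42°S:
f = 2Ω sin φ = 2 × 7.29×10⁻⁵ × sin 42° = 9.76×10⁻⁵ s⁻¹
In the Southern Hemisphere f is negative: f = −9.76×10⁻⁵ s⁻¹.
Component geostrophic relations (x east, y north):
u_g = −(1/(fρ)) ∂P/∂y,  v_g = (1/(fρ)) ∂P/∂x
u_g = −(3.1×10⁻³)/(−9.76×10⁻⁵ × 1.25) = 25.4 m/s;  v_g = (1.6×10⁻³)/(−9.76×10⁻⁵ × 1.25) = −13.1 m/s
|V_g| = √(u_g² + v_g²) = 28.6 m/s

29 m/s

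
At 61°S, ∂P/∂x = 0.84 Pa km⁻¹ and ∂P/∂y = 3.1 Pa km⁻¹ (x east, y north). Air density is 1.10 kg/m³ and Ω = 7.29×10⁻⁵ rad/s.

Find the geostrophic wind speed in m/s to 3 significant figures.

22.9 m/s

Coriolis parameter at 61°S:
f = 2Ω sin φ = 2 × 7.29×10⁻⁵ × sin 61° = 1.28×10⁻⁴ s⁻¹
In the Southern Hemisphere f is negative: f = −1.28×10⁻⁴ s⁻¹.
Component geostrophic relations (x east, y north):
u_g = −(1/(fρ)) ∂P/∂y,  v_g = (1/(fρ)) ∂P/∂x
u_g = −(3.1×10⁻³)/(−1.28×10⁻⁴ × 1.10) = 22.1 m/s;  v_g = (0.84×10⁻³)/(−1.28×10⁻⁴ × 1.10) = −5.99 m/s
|V_g| = √(u_g² + v_g²) = 22.9 m/s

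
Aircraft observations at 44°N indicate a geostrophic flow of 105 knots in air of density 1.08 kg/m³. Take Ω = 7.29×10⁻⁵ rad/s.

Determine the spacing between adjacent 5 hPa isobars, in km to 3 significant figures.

84.6 km

Coriolis parameter at 44°N:
f = 2Ω sin φ = 2 × 7.29×10⁻⁵ × sin 44° = 1.01×10⁻⁴ s⁻¹
Wind speed in SI: 105 knots = 54.0 m/s
Geostrophic balance rearranged: |∂P/∂n| = f ρ V_g
|∂P/∂n| = 1.01×10⁻⁴ × 1.08 × 54.0 = 5.91×10⁻³ Pa/m
Isobar spacing: Δn = ΔP/|∂P/∂n| = 500 Pa / 5.91×10⁻³ Pa/m = 84623 m ≈ 84.6 km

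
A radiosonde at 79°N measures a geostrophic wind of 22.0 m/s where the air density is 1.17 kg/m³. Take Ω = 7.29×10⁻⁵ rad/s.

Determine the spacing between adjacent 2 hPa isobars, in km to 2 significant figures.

54 km

Coriolis parameter at 79°N:
f = 2Ω sin φ = 2 × 7.29×10⁻⁵ × sin 79° = 1.43×10⁻⁴ s⁻¹
Geostrophic balance rearranged: |∂P/∂n| = f ρ V_g
|∂P/∂n| = 1.43×10⁻⁴ × 1.17 × 22.0 = 3.68×10⁻³ Pa/m
Isobar spacing: Δn = ΔP/|∂P/∂n| = 200 Pa / 3.68×10⁻³ Pa/m = 54290 m ≈ 54 km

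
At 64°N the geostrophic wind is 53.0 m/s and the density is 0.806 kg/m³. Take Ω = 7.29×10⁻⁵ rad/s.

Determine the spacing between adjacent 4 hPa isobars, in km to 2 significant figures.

Coriolis parameter at 64°N:
f = 2Ω sin φ = 2 × 7.29×10⁻⁵ × sin 64° = 1.31×10⁻⁴ s⁻¹
Geostrophic balance rearranged: |∂P/∂n| = f ρ V_g
|∂P/∂n| = 1.31×10⁻⁴ × 0.806 × 53.0 = 5.60×10⁻³ Pa/m
Isobar spacing: Δn = ΔP/|∂P/∂n| = 400 Pa / 5.60×10⁻³ Pa/m = 71455 m ≈ 71 km

71 km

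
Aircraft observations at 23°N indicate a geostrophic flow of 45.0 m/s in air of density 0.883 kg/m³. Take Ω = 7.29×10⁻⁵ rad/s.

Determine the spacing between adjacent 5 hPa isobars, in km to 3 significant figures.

221 km

Coriolis parameter at 23°N:
f = 2Ω sin φ = 2 × 7.29×10⁻⁵ × sin 23° = 5.70×10⁻⁵ s⁻¹
Geostrophic balance rearranged: |∂P/∂n| = f ρ V_g
|∂P/∂n| = 5.70×10⁻⁵ × 0.883 × 45.0 = 2.26×10⁻³ Pa/m
Isobar spacing: Δn = ΔP/|∂P/∂n| = 500 Pa / 2.26×10⁻³ Pa/m = 220882 m ≈ 221 km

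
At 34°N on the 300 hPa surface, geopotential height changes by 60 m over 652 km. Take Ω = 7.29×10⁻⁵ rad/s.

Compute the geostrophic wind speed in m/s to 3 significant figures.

11.1 m/s

Coriolis parameter at 34°N:
f = 2Ω sin φ = 2 × 7.29×10⁻⁵ × sin 34° = 8.15×10⁻⁵ s⁻¹
Height gradient: |∂Z/∂n| = 60 m / 652000 m = 9.20×10⁻⁵
On a pressure surface, geostrophic balance gives V_g = (g/f)|∂Z/∂n|:
V_g = 9.81 × 9.20×10⁻⁵ / 8.15×10⁻⁵ = 11.1 m/s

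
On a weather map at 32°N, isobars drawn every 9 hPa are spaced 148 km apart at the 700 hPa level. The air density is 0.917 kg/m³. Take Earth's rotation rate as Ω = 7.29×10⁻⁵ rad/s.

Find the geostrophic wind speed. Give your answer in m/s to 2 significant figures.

Coriolis parameter at 32°N:
f = 2Ω sin φ = 2 × 7.29×10⁻⁵ × sin 32° = 7.73×10⁻⁵ s⁻¹
Pressure gradient: |∂P/∂n| = 900 Pa / 148000 m = 6.08×10⁻³ Pa/m
Geostrophic balance (pressure-gradient force = Coriolis force):
V_g = (1/(fρ)) |∂P/∂n| = 6.08×10⁻³ / (7.73×10⁻⁵ × 0.917) = 85.8 m/s

86 m/s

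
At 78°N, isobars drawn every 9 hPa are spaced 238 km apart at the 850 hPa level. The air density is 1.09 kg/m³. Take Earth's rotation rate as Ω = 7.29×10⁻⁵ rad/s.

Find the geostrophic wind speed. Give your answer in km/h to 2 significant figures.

88 km/h

Coriolis parameter at 78°N:
f = 2Ω sin φ = 2 × 7.29×10⁻⁵ × sin 78° = 1.43×10⁻⁴ s⁻¹
Pressure gradient: |∂P/∂n| = 900 Pa / 238000 m = 3.78×10⁻³ Pa/m
Geostrophic balance (pressure-gradient force = Coriolis force):
V_g = (1/(fρ)) |∂P/∂n| = 3.78×10⁻³ / (1.43×10⁻⁴ × 1.09) = 24.3 m/s
Converting: 24.3 m/s × 3.6 = 88 km/h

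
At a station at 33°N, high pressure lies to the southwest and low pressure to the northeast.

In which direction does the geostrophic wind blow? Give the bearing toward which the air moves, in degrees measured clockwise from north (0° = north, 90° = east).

The pressure-gradient force points toward the northeast (bearing 045°).
Geostrophic balance: in the Northern Hemisphere the Coriolis force deflects motion to the right, so the geostrophic wind blows 90° to the right of the pressure-gradient force (low pressure on the left).
Rotating 045° by 90° clockwise gives 135° — the wind blows toward the southeast.

135°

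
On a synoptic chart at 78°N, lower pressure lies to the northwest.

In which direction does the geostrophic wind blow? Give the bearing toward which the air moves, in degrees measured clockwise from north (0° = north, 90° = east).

045°

The pressure-gradient force points toward the northwest (bearing 315°).
Geostrophic balance: in the Northern Hemisphere the Coriolis force deflects motion to the right, so the geostrophic wind blows 90° to the right of the pressure-gradient force (low pressure on the left).
Rotating 315° by 90° clockwise gives 045° — the wind blows toward the northeast.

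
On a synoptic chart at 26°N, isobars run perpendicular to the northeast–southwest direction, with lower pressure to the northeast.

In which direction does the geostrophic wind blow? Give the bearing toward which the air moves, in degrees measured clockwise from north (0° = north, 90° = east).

135°

The pressure-gradient force points toward the northeast (bearing 045°).
Geostrophic balance: in the Northern Hemisphere the Coriolis force deflects motion to the right, so the geostrophic wind blows 90° to the right of the pressure-gradient force (low pressure on the left).
Rotating 045° by 90° clockwise gives 135° — the wind blows toward the southeast.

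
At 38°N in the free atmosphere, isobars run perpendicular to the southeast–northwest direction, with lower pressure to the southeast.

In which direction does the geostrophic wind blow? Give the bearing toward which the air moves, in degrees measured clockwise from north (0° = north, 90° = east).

225°

The pressure-gradient force points toward the southeast (bearing 135°).
Geostrophic balance: in the Northern Hemisphere the Coriolis force deflects motion to the right, so the geostrophic wind blows 90° to the right of the pressure-gradient force (low pressure on the left).
Rotating 135° by 90° clockwise gives 225° — the wind blows toward the southwest.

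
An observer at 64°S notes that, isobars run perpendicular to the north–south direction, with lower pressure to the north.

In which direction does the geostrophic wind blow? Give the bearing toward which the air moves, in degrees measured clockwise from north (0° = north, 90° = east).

270°

The pressure-gradient force points toward the north (bearing 000°).
Geostrophic balance: in the Southern Hemisphere the Coriolis force deflects motion to the left, so the geostrophic wind blows 90° to the left of the pressure-gradient force (low pressure on the right).
Rotating 000° by 90° counterclockwise gives 270° — the wind blows toward the west.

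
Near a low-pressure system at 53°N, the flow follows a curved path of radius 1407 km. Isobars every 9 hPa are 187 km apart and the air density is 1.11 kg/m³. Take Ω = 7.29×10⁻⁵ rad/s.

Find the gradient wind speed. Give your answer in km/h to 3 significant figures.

113 km/h

Coriolis parameter at 53°N:
f = 2Ω sin φ = 2 × 7.29×10⁻⁵ × sin 53° = 1.16×10⁻⁴ s⁻¹
Pressure gradient: |∂P/∂n| = 900 Pa / 187000 m = 4.81×10⁻³ Pa/m
Geostrophic speed: V_g = |∂P/∂n|/(fρ) = 4.81×10⁻³/(1.16×10⁻⁴ × 1.11) = 37.2 m/s
Around a low, centrifugal force acts outward with Coriolis, so pressure-gradient force balances both:
(1/ρ)|∂P/∂n| = fV + V²/R  →  V² + fR·V − fR·V_g = 0
With fR = 1.16×10⁻⁴ × 1407×10³ m = 164 m/s:
V = [−fR + √((fR)² + 4 fR V_g)]/2 = [−164 + √(164² + 4×164×37.2)]/2 = 31.3 m/s
Subgeostrophic (V < V_g = 37.2 m/s), as expected around a low.
Converting: 31.3 m/s × 3.6 = 113 km/h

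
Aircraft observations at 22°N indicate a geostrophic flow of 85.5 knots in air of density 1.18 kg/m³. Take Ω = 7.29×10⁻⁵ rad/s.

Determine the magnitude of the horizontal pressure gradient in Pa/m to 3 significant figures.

2.83×10⁻³ Pa/m

Coriolis parameter at 22°N:
f = 2Ω sin φ = 2 × 7.29×10⁻⁵ × sin 22° = 5.46×10⁻⁵ s⁻¹
Wind speed in SI: 85.5 knots = 44.0 m/s
Geostrophic balance rearranged: |∂P/∂n| = f ρ V_g
|∂P/∂n| = 5.46×10⁻⁵ × 1.18 × 44.0 = 2.83×10⁻³ Pa/m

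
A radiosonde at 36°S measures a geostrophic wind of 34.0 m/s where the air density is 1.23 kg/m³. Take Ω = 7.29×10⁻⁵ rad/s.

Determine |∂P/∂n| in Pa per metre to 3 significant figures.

Coriolis parameter at 36°S:
f = 2Ω sin φ = 2 × 7.29×10⁻⁵ × sin 36° = 8.57×10⁻⁵ s⁻¹
Geostrophic balance rearranged: |∂P/∂n| = f ρ V_g
|∂P/∂n| = 8.57×10⁻⁵ × 1.23 × 34.0 = 3.58×10⁻³ Pa/m

3.58×10⁻³ Pa/m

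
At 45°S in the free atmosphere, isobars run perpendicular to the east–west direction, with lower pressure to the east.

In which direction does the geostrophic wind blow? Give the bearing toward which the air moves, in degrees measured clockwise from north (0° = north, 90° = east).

000°

The pressure-gradient force points toward the east (bearing 090°).
Geostrophic balance: in the Southern Hemisphere the Coriolis force deflects motion to the left, so the geostrophic wind blows 90° to the left of the pressure-gradient force (low pressure on the right).
Rotating 090° by 90° counterclockwise gives 000° — the wind blows toward the north.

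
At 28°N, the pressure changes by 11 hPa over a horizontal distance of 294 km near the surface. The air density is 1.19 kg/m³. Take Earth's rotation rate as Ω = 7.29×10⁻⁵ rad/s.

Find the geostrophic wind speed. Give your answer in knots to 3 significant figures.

Coriolis parameter at 28°N:
f = 2Ω sin φ = 2 × 7.29×10⁻⁵ × sin 28° = 6.84×10⁻⁵ s⁻¹
Pressure gradient: |∂P/∂n| = 1100 Pa / 294000 m = 3.74×10⁻³ Pa/m
Geostrophic balance (pressure-gradient force = Coriolis force):
V_g = (1/(fρ)) |∂P/∂n| = 3.74×10⁻³ / (6.84×10⁻⁵ × 1.19) = 45.9 m/s
Converting: 45.9 m/s × 1.944 = 89.3 knots

89.3 knots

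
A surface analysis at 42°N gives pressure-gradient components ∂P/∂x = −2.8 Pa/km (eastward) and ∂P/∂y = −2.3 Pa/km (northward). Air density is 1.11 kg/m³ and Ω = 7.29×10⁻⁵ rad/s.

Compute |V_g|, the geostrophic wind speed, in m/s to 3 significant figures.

33.5 m/s

Coriolis parameter at 42°N:
f = 2Ω sin φ = 2 × 7.29×10⁻⁵ × sin 42° = 9.76×10⁻⁵ s⁻¹
Component geostrophic relations (x east, y north):
u_g = −(1/(fρ)) ∂P/∂y,  v_g = (1/(fρ)) ∂P/∂x
u_g = −(−2.3×10⁻³)/(9.76×10⁻⁵ × 1.11) = 21.2 m/s;  v_g = (−2.8×10⁻³)/(9.76×10⁻⁵ × 1.11) = −25.9 m/s
|V_g| = √(u_g² + v_g²) = 33.5 m/s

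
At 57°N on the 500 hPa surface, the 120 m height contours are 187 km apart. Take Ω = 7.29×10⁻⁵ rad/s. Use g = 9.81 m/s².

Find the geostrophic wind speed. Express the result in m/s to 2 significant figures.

51 m/s

Coriolis parameter at 57°N:
f = 2Ω sin φ = 2 × 7.29×10⁻⁵ × sin 57° = 1.22×10⁻⁴ s⁻¹
Height gradient: |∂Z/∂n| = 120 m / 187000 m = 6.42×10⁻⁴
On a pressure surface, geostrophic balance gives V_g = (g/f)|∂Z/∂n|:
V_g = 9.81 × 6.42×10⁻⁴ / 1.22×10⁻⁴ = 51.5 m/s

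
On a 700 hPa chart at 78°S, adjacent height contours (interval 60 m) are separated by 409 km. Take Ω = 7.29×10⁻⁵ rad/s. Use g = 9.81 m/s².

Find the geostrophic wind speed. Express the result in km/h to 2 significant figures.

Coriolis parameter at 78°S:
f = 2Ω sin φ = 2 × 7.29×10⁻⁵ × sin 78° = 1.43×10⁻⁴ s⁻¹
Height gradient: |∂Z/∂n| = 60 m / 409000 m = 1.47×10⁻⁴
On a pressure surface, geostrophic balance gives V_g = (g/f)|∂Z/∂n|:
V_g = 9.81 × 1.47×10⁻⁴ / 1.43×10⁻⁴ = 10.1 m/s
Converting: 10.1 m/s × 3.6 = 36 km/h

36 km/h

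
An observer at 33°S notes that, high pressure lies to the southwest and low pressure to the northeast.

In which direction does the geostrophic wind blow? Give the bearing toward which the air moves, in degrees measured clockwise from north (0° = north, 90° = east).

315°

The pressure-gradient force points toward the northeast (bearing 045°).
Geostrophic balance: in the Southern Hemisphere the Coriolis force deflects motion to the left, so the geostrophic wind blows 90° to the left of the pressure-gradient force (low pressure on the right).
Rotating 045° by 90° counterclockwise gives 315° — the wind blows toward the northwest.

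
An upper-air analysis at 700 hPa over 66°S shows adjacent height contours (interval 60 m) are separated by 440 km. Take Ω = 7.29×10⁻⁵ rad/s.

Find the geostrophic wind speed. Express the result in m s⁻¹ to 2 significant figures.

Coriolis parameter at 66°S:
f = 2Ω sin φ = 2 × 7.29×10⁻⁵ × sin 66° = 1.33×10⁻⁴ s⁻¹
Height gradient: |∂Z/∂n| = 60 m / 440000 m = 1.36×10⁻⁴
On a pressure surface, geostrophic balance gives V_g = (g/f)|∂Z/∂n|:
V_g = 9.81 × 1.36×10⁻⁴ / 1.33×10⁻⁴ = 10.0 m/s

10 m s⁻¹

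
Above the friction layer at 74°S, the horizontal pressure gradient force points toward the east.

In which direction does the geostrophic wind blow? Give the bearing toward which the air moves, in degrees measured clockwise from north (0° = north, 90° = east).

The pressure-gradient force points toward the east (bearing 090°).
Geostrophic balance: in the Southern Hemisphere the Coriolis force deflects motion to the left, so the geostrophic wind blows 90° to the left of the pressure-gradient force (low pressure on the right).
Rotating 090° by 90° counterclockwise gives 000° — the wind blows toward the north.

000°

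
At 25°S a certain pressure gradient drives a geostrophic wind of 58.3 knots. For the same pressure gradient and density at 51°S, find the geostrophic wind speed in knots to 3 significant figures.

With the same pressure gradient and density, V_g ∝ 1/f ∝ 1/sin φ.
V₂ = V₁ · sin φ₁ / sin φ₂ = 58.3 × sin 25° / sin 51°
V₂ = 58.3 × 0.4226/0.7771 = 31.7 knots

31.7 knots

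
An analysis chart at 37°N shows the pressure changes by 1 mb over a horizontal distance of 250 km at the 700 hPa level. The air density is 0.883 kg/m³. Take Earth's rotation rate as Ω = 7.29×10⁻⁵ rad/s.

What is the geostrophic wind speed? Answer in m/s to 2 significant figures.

Coriolis parameter at 37°N:
f = 2Ω sin φ = 2 × 7.29×10⁻⁵ × sin 37° = 8.77×10⁻⁵ s⁻¹
Pressure gradient: |∂P/∂n| = 100 Pa / 250000 m = 4.00×10⁻⁴ Pa/m
Geostrophic balance (pressure-gradient force = Coriolis force):
V_g = (1/(fρ)) |∂P/∂n| = 4.00×10⁻⁴ / (8.77×10⁻⁵ × 0.883) = 5.16 m/s

5.2 m/s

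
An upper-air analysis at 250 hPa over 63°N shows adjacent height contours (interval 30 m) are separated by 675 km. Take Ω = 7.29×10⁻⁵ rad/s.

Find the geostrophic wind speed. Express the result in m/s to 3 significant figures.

3.36 m/s

Coriolis parameter at 63°N:
f = 2Ω sin φ = 2 × 7.29×10⁻⁵ × sin 63° = 1.30×10⁻⁴ s⁻¹
Height gradient: |∂Z/∂n| = 30 m / 675000 m = 4.44×10⁻⁵
On a pressure surface, geostrophic balance gives V_g = (g/f)|∂Z/∂n|:
V_g = 9.81 × 4.44×10⁻⁵ / 1.30×10⁻⁴ = 3.36 m/s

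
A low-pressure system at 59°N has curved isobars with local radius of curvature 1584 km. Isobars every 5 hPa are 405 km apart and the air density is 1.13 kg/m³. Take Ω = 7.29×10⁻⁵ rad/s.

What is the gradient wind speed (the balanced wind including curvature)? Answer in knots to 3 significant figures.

Coriolis parameter at 59°N:
f = 2Ω sin φ = 2 × 7.29×10⁻⁵ × sin 59° = 1.25×10⁻⁴ s⁻¹
Pressure gradient: |∂P/∂n| = 500 Pa / 405000 m = 1.23×10⁻³ Pa/m
Geostrophic speed: V_g = |∂P/∂n|/(fρ) = 1.23×10⁻³/(1.25×10⁻⁴ × 1.13) = 8.74 m/s
Around a low, centrifugal force acts outward with Coriolis, so pressure-gradient force balances both:
(1/ρ)|∂P/∂n| = fV + V²/R  →  V² + fR·V − fR·V_g = 0
With fR = 1.25×10⁻⁴ × 1584×10³ m = 198 m/s:
V = [−fR + √((fR)² + 4 fR V_g)]/2 = [−198 + √(198² + 4×198×8.74)]/2 = 8.39 m/s
Subgeostrophic (V < V_g = 8.74 m/s), as expected around a low.
Converting: 8.39 m/s × 1.944 = 16.3 knots

16.3 knots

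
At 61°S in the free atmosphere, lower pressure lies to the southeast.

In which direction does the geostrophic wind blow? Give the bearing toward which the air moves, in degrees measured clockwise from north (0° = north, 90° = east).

The pressure-gradient force points toward the southeast (bearing 135°).
Geostrophic balance: in the Southern Hemisphere the Coriolis force deflects motion to the left, so the geostrophic wind blows 90° to the left of the pressure-gradient force (low pressure on the right).
Rotating 135° by 90° counterclockwise gives 045° — the wind blows toward the northeast.

045°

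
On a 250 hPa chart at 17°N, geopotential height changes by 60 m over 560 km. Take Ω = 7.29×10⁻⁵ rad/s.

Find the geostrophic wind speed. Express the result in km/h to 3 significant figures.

88.8 km/h

Coriolis parameter at 17°N:
f = 2Ω sin φ = 2 × 7.29×10⁻⁵ × sin 17° = 4.26×10⁻⁵ s⁻¹
Height gradient: |∂Z/∂n| = 60 m / 560000 m = 1.07×10⁻⁴
On a pressure surface, geostrophic balance gives V_g = (g/f)|∂Z/∂n|:
V_g = 9.81 × 1.07×10⁻⁴ / 4.26×10⁻⁵ = 24.7 m/s
Converting: 24.7 m/s × 3.6 = 88.8 km/h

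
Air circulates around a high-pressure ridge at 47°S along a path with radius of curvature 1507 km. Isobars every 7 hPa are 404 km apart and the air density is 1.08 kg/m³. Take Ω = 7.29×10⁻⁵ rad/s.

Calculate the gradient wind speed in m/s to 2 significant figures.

17 m/s

Coriolis parameter at 47°S:
f = 2Ω sin φ = 2 × 7.29×10⁻⁵ × sin 47° = 1.07×10⁻⁴ s⁻¹
Pressure gradient: |∂P/∂n| = 700 Pa / 404000 m = 1.73×10⁻³ Pa/m
Geostrophic speed: V_g = |∂P/∂n|/(fρ) = 1.73×10⁻³/(1.07×10⁻⁴ × 1.08) = 15.0 m/s
Around a high, pressure-gradient force acts outward with centrifugal, so Coriolis balances both:
fV = (1/ρ)|∂P/∂n| + V²/R  →  V² − fR·V + fR·V_g = 0
With fR = 1.07×10⁻⁴ × 1507×10³ m = 161 m/s:
V = [fR − √((fR)² − 4 fR V_g)]/2 = [161 − √(161² − 4×161×15)]/2 = 16.8 m/s
Supergeostrophic (V > V_g = 15 m/s), as expected around a high.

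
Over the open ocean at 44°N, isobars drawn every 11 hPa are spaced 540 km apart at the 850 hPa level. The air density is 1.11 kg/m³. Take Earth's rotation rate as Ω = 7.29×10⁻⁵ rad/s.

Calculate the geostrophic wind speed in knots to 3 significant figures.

Coriolis parameter at 44°N:
f = 2Ω sin φ = 2 × 7.29×10⁻⁵ × sin 44° = 1.01×10⁻⁴ s⁻¹
Pressure gradient: |∂P/∂n| = 1100 Pa / 540000 m = 2.04×10⁻³ Pa/m
Geostrophic balance (pressure-gradient force = Coriolis force):
V_g = (1/(fρ)) |∂P/∂n| = 2.04×10⁻³ / (1.01×10⁻⁴ × 1.11) = 18.1 m/s
Converting: 18.1 m/s × 1.944 = 35.2 knots

35.2 knots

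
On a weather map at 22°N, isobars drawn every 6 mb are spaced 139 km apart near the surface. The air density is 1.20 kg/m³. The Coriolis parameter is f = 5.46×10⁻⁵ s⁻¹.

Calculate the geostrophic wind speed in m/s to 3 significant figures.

65.9 m/s

Pressure gradient: |∂P/∂n| = 600 Pa / 139000 m = 4.32×10⁻³ Pa/m
Geostrophic balance (pressure-gradient force = Coriolis force):
V_g = (1/(fρ)) |∂P/∂n| = 4.32×10⁻³ / (5.46×10⁻⁵ × 1.20) = 65.9 m/s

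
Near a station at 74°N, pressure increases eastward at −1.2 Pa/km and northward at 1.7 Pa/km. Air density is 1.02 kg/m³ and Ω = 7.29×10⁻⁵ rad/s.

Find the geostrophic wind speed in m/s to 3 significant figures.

Coriolis parameter at 74°N:
f = 2Ω sin φ = 2 × 7.29×10⁻⁵ × sin 74° = 1.40×10⁻⁴ s⁻¹
Component geostrophic relations (x east, y north):
u_g = −(1/(fρ)) ∂P/∂y,  v_g = (1/(fρ)) ∂P/∂x
u_g = −(1.7×10⁻³)/(1.40×10⁻⁴ × 1.02) = −11.9 m/s;  v_g = (−1.2×10⁻³)/(1.40×10⁻⁴ × 1.02) = −8.39 m/s
|V_g| = √(u_g² + v_g²) = 14.6 m/s

14.6 m/s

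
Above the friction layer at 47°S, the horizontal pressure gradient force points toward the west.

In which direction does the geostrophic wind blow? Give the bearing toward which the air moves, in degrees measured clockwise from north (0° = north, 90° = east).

The pressure-gradient force points toward the west (bearing 270°).
Geostrophic balance: in the Southern Hemisphere the Coriolis force deflects motion to the left, so the geostrophic wind blows 90° to the left of the pressure-gradient force (low pressure on the right).
Rotating 270° by 90° counterclockwise gives 180° — the wind blows toward the south.

180°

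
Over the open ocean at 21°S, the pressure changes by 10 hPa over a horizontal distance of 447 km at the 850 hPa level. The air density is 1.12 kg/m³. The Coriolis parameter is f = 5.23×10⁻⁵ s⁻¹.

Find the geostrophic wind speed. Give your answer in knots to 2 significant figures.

Pressure gradient: |∂P/∂n| = 1000 Pa / 447000 m = 2.24×10⁻³ Pa/m
Geostrophic balance (pressure-gradient force = Coriolis force):
V_g = (1/(fρ)) |∂P/∂n| = 2.24×10⁻³ / (5.23×10⁻⁵ × 1.12) = 38.2 m/s
Converting: 38.2 m/s × 1.944 = 74 knots

74 knots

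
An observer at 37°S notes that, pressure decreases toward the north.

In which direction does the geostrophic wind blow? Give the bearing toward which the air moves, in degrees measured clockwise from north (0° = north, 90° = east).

The pressure-gradient force points toward the north (bearing 000°).
Geostrophic balance: in the Southern Hemisphere the Coriolis force deflects motion to the left, so the geostrophic wind blows 90° to the left of the pressure-gradient force (low pressure on the right).
Rotating 000° by 90° counterclockwise gives 270° — the wind blows toward the west.

270°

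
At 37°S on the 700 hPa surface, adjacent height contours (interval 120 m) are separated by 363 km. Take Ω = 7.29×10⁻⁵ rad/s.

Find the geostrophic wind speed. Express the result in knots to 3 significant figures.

71.8 knots

Coriolis parameter at 37°S:
f = 2Ω sin φ = 2 × 7.29×10⁻⁵ × sin 37° = 8.77×10⁻⁵ s⁻¹
Height gradient: |∂Z/∂n| = 120 m / 363000 m = 3.31×10⁻⁴
On a pressure surface, geostrophic balance gives V_g = (g/f)|∂Z/∂n|:
V_g = 9.81 × 3.31×10⁻⁴ / 8.77×10⁻⁵ = 37.0 m/s
Converting: 37.0 m/s × 1.944 = 71.8 knots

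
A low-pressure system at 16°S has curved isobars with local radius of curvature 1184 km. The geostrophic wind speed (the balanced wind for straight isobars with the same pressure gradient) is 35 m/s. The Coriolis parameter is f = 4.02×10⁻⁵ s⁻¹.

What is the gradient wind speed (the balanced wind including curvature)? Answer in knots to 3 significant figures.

45.6 knots

Around a low, centrifugal force acts outward with Coriolis, so pressure-gradient force balances both:
(1/ρ)|∂P/∂n| = fV + V²/R  →  V² + fR·V − fR·V_g = 0
With fR = 4.02×10⁻⁵ × 1184×10³ m = 47.6 m/s:
V = [−fR + √((fR)² + 4 fR V_g)]/2 = [−47.6 + √(47.6² + 4×47.6×35)]/2 = 23.4 m/s
Subgeostrophic (V < V_g = 35 m/s), as expected around a low.
Converting: 23.4 m/s × 1.944 = 45.6 knots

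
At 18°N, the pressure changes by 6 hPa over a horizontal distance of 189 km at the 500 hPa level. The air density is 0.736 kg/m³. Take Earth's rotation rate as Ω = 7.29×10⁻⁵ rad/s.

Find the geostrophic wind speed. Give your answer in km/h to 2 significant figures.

Coriolis parameter at 18°N:
f = 2Ω sin φ = 2 × 7.29×10⁻⁵ × sin 18° = 4.51×10⁻⁵ s⁻¹
Pressure gradient: |∂P/∂n| = 600 Pa / 189000 m = 3.17×10⁻³ Pa/m
Geostrophic balance (pressure-gradient force = Coriolis force):
V_g = (1/(fρ)) |∂P/∂n| = 3.17×10⁻³ / (4.51×10⁻⁵ × 0.736) = 95.7 m/s
Converting: 95.7 m/s × 3.6 = 340 km/h

340 km/h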